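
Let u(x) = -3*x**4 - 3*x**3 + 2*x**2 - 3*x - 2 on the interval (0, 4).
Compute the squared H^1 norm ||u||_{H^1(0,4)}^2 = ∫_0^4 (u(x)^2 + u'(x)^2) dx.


||u||_{H^1}^2 = 94136116/105

The H^1 norm (squared) on an interval (0, L) is
  ||u||_{H^1}^2 = ∫_0^L u(x)^2 dx + ∫_0^L u'(x)^2 dx.
Compute u'(x) = -12*x**3 - 9*x**2 + 4*x - 3.
Then u(x)^2 = 9*x**8 + 18*x**7 - 3*x**6 + 6*x**5 + 34*x**4 + x**2 + 12*x + 4 and u'(x)^2 = 144*x**6 + 216*x**5 - 15*x**4 + 70*x**2 - 24*x + 9.
Integrate each monomial from 0 to 4 using ∫_0^4 c·x^n dx = c·4^(n+1)/(n+1):
  ∫_0^4 u(x)^2 dx = ∫_0^4 (9*x^8 + 18*x^7 - 3*x^6 + 6*x^5 + 34*x^4 + x^2 + 12*x + 4) dx. Term by term:
    ∫_0^4 9*x^8 dx = 262144;  ∫_0^4 18*x^7 dx = 147456;  ∫_0^4 -3*x^6 dx = -49152/7;
    ∫_0^4 6*x^5 dx = 4096;  ∫_0^4 34*x^4 dx = 34816/5;  ∫_0^4 x^2 dx = 64/3;
    ∫_0^4 12*x dx = 96;  ∫_0^4 4 dx = 16.
  Sum: 262144 + 147456 − 49152/7 + 4096 + 34816/5 + 64/3 + 96 + 16 = 43445936/105.
  ∫_0^4 u'(x)^2 dx = ∫_0^4 (144*x^6 + 216*x^5 - 15*x^4 + 70*x^2 - 24*x + 9) dx. Term by term:
    ∫_0^4 144*x^6 dx = 2359296/7;  ∫_0^4 216*x^5 dx = 147456;  ∫_0^4 -15*x^4 dx = -3072;
    ∫_0^4 70*x^2 dx = 4480/3;  ∫_0^4 -24*x dx = -192;  ∫_0^4 9 dx = 36.
  Sum: 2359296/7 + 147456 − 3072 + 4480/3 − 192 + 36 = 10138036/21.
Adding: ||u||_{H^1}^2 = 43445936/105 + 10138036/21 = 94136116/105.


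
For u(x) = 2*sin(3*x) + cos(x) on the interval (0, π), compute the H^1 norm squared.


||u||_{H^1(0,π)}^2 = 21*π

u'(x) = -sin(x) + 6*cos(3*x).
Expand u² and (u')² and integrate term by term on (0, π), using: for integers n ≥ 1, ∫_0^π sin²(nx) dx = ∫_0^π cos²(nx) dx = π/2; for n ≠ n', ∫_0^π sin(nx)sin(n'x) dx = ∫_0^π cos(nx)cos(n'x) dx = 0; and by product-to-sum, ∫_0^π sin(nx)cos(n'x) dx = ½∫_0^π [sin((n+n')x) + sin((n−n')x)] dx, which is 0 when n+n' is even and 2n/(n²−n'²) when n+n' is odd (it need not vanish on (0, π)).
  u² squared terms: (2)²·∫sin(3x)² dx = 4·π/2 = 2*π;  (1)²·∫cos(x)² dx = 1·π/2 = π/2.
  u² cross terms: 2·(2)·(1)·∫sin(3x)·cos(x) dx = 4·(0) = 0.
  So ∫_0^π u² dx = 2*π + π/2 + 0 = 5*π/2.
  (u')² squared terms: (-1)²·∫sin(x)² dx = 1·π/2 = π/2;  (6)²·∫cos(3x)² dx = 36·π/2 = 18*π.
  (u')² cross terms: 2·(-1)·(6)·∫sin(x)·cos(3x) dx = -12·(0) = 0.
  So ∫_0^π (u')² dx = π/2 + 18*π + 0 = 37*π/2.
||u||_{H^1}^2 = (5*π/2) + (37*π/2) = 21*π.


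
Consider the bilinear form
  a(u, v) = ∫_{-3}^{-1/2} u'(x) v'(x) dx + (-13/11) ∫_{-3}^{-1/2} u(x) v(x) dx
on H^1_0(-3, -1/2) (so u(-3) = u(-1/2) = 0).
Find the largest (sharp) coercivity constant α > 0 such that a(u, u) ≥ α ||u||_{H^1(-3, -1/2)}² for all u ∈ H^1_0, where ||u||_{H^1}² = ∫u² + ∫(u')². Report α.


α = (-325 + 44*π^2)/(11*(25 + 4*π^2))

Coercivity of a(·,·) on H^1_0(-3, -1/2) means a(u, u) ≥ α ||u||_{H^1}² for every u ∈ H^1_0.
The interval has length L = 5/2, and Poincaré/coercivity depend only on L. Here a(u, u) = ∫(u')² + (-13/11)·∫u².
Here c = -13/11 < 0 with |c| < (π/L)² = 4*π^2/25, so coercivity still holds. The condition a(u,u) ≥ α||u||_{H^1}² reads (1−α)∫(u')² ≥ (α−c)∫u². Any admissible α is ≤ 1 (rapidly oscillating u have ∫u²/∫(u')² → 0), and α = 1 would force 0 ≥ (1−c)∫u², impossible since c < 1; so 1−α > 0. By the sharp Poincaré inequality on H^1_0 of an interval of length L, ∫(u')² ≥ (π/L)²∫u² with equality for the first sine mode sin(π(x−x₀)/L) (x₀ the left endpoint), so the inequality holds for all u iff (1−α)(π/L)² ≥ α − c, i.e. α ≤ ((π/L)² + c)/((π/L)² + 1) = (1 + c(L/π)²)/(1 + (L/π)²). (Direct route, valid since c ≤ 0: Poincaré gives c∫u² ≥ c(L/π)²∫(u')², so a(u,u) ≥ (1 + c(L/π)²)∫(u')², while ||u||_{H^1}² ≤ (1 + (L/π)²)∫(u')²; dividing yields the same α.) With (π/L)² = 4*π^2/25 and c = -13/11, the largest admissible constant is α = ((π/L)² + c)/((π/L)² + 1).
Simplifying, α = (-325 + 44*π^2)/(11*(25 + 4*π^2)).


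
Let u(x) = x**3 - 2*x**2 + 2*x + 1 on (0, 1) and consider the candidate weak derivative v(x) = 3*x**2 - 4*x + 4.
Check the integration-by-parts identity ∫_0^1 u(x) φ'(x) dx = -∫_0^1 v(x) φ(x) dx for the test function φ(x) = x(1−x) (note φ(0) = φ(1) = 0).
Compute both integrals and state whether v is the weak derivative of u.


LHS = -3/20, RHS = -29/60. No, v is not the weak derivative of u.

u(x) = x**3 - 2*x**2 + 2*x + 1, classical derivative u'(x) = 3*x**2 - 4*x + 2.
φ(x) = x(1−x), so φ'(x) = 1 - 2*x.
Note φ(0) = φ(1) = 0, so the boundary term u·φ vanishes.
LHS = ∫_0^1 u(x) φ'(x) dx = ∫_0^1 (-2*x^4 + 5*x^3 - 6*x^2 + 1) dx. Term by term:
  ∫_0^1 -2*x^4 dx = -2/5;  ∫_0^1 5*x^3 dx = 5/4;  ∫_0^1 -6*x^2 dx = -2;
  ∫_0^1 1 dx = 1.
Sum: -2/5 + 5/4 − 2 + 1 = -3/20.
So LHS = -3/20.
∫_0^1 v(x) φ(x) dx = ∫_0^1 (-3*x^4 + 7*x^3 - 8*x^2 + 4*x) dx. Term by term:
  ∫_0^1 -3*x^4 dx = -3/5;  ∫_0^1 7*x^3 dx = 7/4;  ∫_0^1 -8*x^2 dx = -8/3;
  ∫_0^1 4*x dx = 2.
Sum: -3/5 + 7/4 − 8/3 + 2 = 29/60.
So RHS = -∫_0^1 v(x) φ(x) dx = -29/60.
LHS − RHS = 1/3 ≠ 0, so the identity fails.
(For a valid weak derivative the identity must hold for EVERY test function, in particular this one. The failure shows v is NOT the weak derivative of u.)
Correct weak derivative would be u'(x) = 3*x**2 - 4*x + 2.


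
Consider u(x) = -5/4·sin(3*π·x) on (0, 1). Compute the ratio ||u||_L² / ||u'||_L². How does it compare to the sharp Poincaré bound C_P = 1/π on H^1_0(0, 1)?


||u||_L² / ||u'||_L² = 1/(3*π) < C_P = 1/π.

u(x) = -5/4·sin(3*π·x), so u'(x) = -15*π*cos(3*π*x)/4.
Writing u(x) = A·sin(kπx/L) with A = -5/4 and k = 3, use ∫_0^L sin²(kπx/L) dx = L/2 and ∫_0^L cos²(kπx/L) dx = L/2.
u² = 25/16·sin²(3*π·x) and (u')² = 225*π^2/16·cos²(3*π·x), and each of sin², cos² integrates to L/2 = 1/2 over (0, 1).
∫_0^1 u² dx = 25/32, so ||u||_L² = 5*sqrt(2)/8.
∫_0^1 (u')² dx = 225*π^2/32, so ||u'||_L² = 15*sqrt(2)*π/8.
Ratio ||u||_L² / ||u'||_L² = 1/(3*π).
Sharp Poincaré constant on H^1_0(0, 1) is C_P = L/π = 1/π, achieved by sin(π·x).
This is the k = 3 harmonic; the ratio L/(kπ) is strictly less than C_P = L/π, consistent with the sharp inequality ||u||_L² ≤ C_P ||u'||_L².


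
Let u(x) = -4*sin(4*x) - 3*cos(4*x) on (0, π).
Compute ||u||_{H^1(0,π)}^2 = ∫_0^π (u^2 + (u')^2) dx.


||u||_{H^1(0,π)}^2 = 425*π/2

u'(x) = 12*sin(4*x) - 16*cos(4*x).
Expand u² and (u')² and integrate term by term on (0, π), using: for integers n ≥ 1, ∫_0^π sin²(nx) dx = ∫_0^π cos²(nx) dx = π/2; for n ≠ n', ∫_0^π sin(nx)sin(n'x) dx = ∫_0^π cos(nx)cos(n'x) dx = 0; and by product-to-sum, ∫_0^π sin(nx)cos(n'x) dx = ½∫_0^π [sin((n+n')x) + sin((n−n')x)] dx, which is 0 when n+n' is even and 2n/(n²−n'²) when n+n' is odd (it need not vanish on (0, π)).
  u² squared terms: (-4)²·∫sin(4x)² dx = 16·π/2 = 8*π;  (-3)²·∫cos(4x)² dx = 9·π/2 = 9*π/2.
  u² cross terms: 2·(-4)·(-3)·∫sin(4x)·cos(4x) dx = 24·(0) = 0.
  So ∫_0^π u² dx = 8*π + 9*π/2 + 0 = 25*π/2.
  (u')² squared terms: (-16)²·∫cos(4x)² dx = 256·π/2 = 128*π;  (12)²·∫sin(4x)² dx = 144·π/2 = 72*π.
  (u')² cross terms: 2·(-16)·(12)·∫cos(4x)·sin(4x) dx = -384·(0) = 0.
  So ∫_0^π (u')² dx = 128*π + 72*π + 0 = 200*π.
||u||_{H^1}^2 = (25*π/2) + (200*π) = 425*π/2.


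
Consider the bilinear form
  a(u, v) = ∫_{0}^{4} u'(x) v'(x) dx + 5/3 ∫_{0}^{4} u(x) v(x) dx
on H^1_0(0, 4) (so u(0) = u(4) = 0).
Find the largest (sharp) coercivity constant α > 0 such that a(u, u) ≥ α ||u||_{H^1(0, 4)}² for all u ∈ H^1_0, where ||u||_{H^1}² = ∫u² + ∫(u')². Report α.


α = 1

Coercivity of a(·,·) on H^1_0(0, 4) means a(u, u) ≥ α ||u||_{H^1}² for every u ∈ H^1_0.
The interval has length L = 4, and Poincaré/coercivity depend only on L. Here a(u, u) = ∫(u')² + (5/3)·∫u².
Here c = 5/3 ≥ 1, so a(u,u) = ∫(u')² + c∫u² ≥ ∫(u')² + ∫u² = ||u||_{H^1}², i.e. α = 1 works. No larger α is possible: a(u,u) ≥ α||u||_{H^1}² means (1−α)∫(u')² ≥ (α−c)∫u², and for the modes u_n = sin(nπ(x−x₀)/L) (x₀ the left endpoint) one has ∫u_n²/∫(u_n')² = (L/(nπ))² → 0, so a(u_n,u_n)/||u_n||_{H^1}² → 1. Hence the optimal constant is α = 1.
Therefore α = 1.


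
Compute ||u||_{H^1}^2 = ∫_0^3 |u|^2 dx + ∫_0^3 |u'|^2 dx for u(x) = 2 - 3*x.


||u||_{H^1}^2 = 66

The H^1 norm (squared) on an interval (0, L) is
  ||u||_{H^1}^2 = ∫_0^L u(x)^2 dx + ∫_0^L u'(x)^2 dx.
Compute u'(x) = -3.
Then u(x)^2 = 9*x**2 - 12*x + 4 and u'(x)^2 = 9.
Integrate each monomial from 0 to 3 using ∫_0^3 c·x^n dx = c·3^(n+1)/(n+1):
  ∫_0^3 u(x)^2 dx = ∫_0^3 (9*x^2 - 12*x + 4) dx. Term by term:
    ∫_0^3 9*x^2 dx = 81;  ∫_0^3 -12*x dx = -54;  ∫_0^3 4 dx = 12.
  Sum: 81 − 54 + 12 = 39.
  ∫_0^3 u'(x)^2 dx = ∫_0^3 (9) dx. Term by term:
    ∫_0^3 9 dx = 27.
Adding: ||u||_{H^1}^2 = 39 + 27 = 66.


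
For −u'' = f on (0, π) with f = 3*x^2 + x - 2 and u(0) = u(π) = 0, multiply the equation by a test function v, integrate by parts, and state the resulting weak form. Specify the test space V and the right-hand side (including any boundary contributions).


V = H^1_0(0, π) (so v(0) = v(π) = 0); weak form: ∫_0^π u'v' dx = ∫_0^π (3*x^2 + x - 2) v dx for all v ∈ V.

Multiply both sides by a test function v and integrate from 0 to π:
  ∫_0^π −u''(x) v(x) dx = ∫_0^π f(x) v(x) dx.
Integrate the LHS by parts once:
  ∫_0^π −u'' v dx = −[u'(x) v(x)]_0^π + ∫_0^π u'(x) v'(x) dx.
Thus ∫_0^π u'(x) v'(x) dx = ∫_0^π f(x) v(x) dx + [u'(x) v(x)]_0^π.
Choose V so that boundary terms are either known or forced to vanish.
u is Dirichlet: u(0) = u(π) = 0. Let V = H^1_0(0, π); then v(0) = v(π) = 0, and [u' v]_0^π = 0.
Weak formulation: find u (satisfying any essential BC) such that ∫_0^π u'(x) v'(x) dx = ∫_0^π f v dx for all v ∈ V.
Substituting f(x) = 3*x^2 + x - 2, the right-hand side is ∫_0^π (3*x^2 + x - 2) v dx.


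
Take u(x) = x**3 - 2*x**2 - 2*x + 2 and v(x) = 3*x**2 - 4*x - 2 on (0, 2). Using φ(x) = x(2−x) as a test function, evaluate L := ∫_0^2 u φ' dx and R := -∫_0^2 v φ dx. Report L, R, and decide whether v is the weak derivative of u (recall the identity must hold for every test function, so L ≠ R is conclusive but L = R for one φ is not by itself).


LHS = 16/5, RHS = 16/5. Yes, v = u' weakly.

u(x) = x**3 - 2*x**2 - 2*x + 2, classical derivative u'(x) = 3*x**2 - 4*x - 2.
φ(x) = x(2−x), so φ'(x) = 2 - 2*x.
Note φ(0) = φ(2) = 0, so the boundary term u·φ vanishes.
LHS = ∫_0^2 u(x) φ'(x) dx = ∫_0^2 (-2*x^4 + 6*x^3 - 8*x + 4) dx. Term by term:
  ∫_0^2 -2*x^4 dx = -64/5;  ∫_0^2 6*x^3 dx = 24;  ∫_0^2 -8*x dx = -16;
  ∫_0^2 4 dx = 8.
Sum: -64/5 + 24 − 16 + 8 = 16/5.
So LHS = 16/5.
∫_0^2 v(x) φ(x) dx = ∫_0^2 (-3*x^4 + 10*x^3 - 6*x^2 - 4*x) dx. Term by term:
  ∫_0^2 -3*x^4 dx = -96/5;  ∫_0^2 10*x^3 dx = 40;  ∫_0^2 -6*x^2 dx = -16;
  ∫_0^2 -4*x dx = -8.
Sum: -96/5 + 40 − 16 − 8 = -16/5.
So RHS = -∫_0^2 v(x) φ(x) dx = 16/5.
LHS = RHS, so the identity holds for this test φ.
Moreover u is smooth here and v(x) = u'(x) = 3*x**2 - 4*x - 2 pointwise, so the identity holds for every test function. Hence v is the weak derivative of u.


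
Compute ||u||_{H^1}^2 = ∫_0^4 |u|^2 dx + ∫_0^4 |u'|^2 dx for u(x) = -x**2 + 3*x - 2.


||u||_{H^1}^2 = 652/15

The H^1 norm (squared) on an interval (0, L) is
  ||u||_{H^1}^2 = ∫_0^L u(x)^2 dx + ∫_0^L u'(x)^2 dx.
Compute u'(x) = 3 - 2*x.
Then u(x)^2 = x**4 - 6*x**3 + 13*x**2 - 12*x + 4 and u'(x)^2 = 4*x**2 - 12*x + 9.
Integrate each monomial from 0 to 4 using ∫_0^4 c·x^n dx = c·4^(n+1)/(n+1):
  ∫_0^4 u(x)^2 dx = ∫_0^4 (x^4 - 6*x^3 + 13*x^2 - 12*x + 4) dx. Term by term:
    ∫_0^4 x^4 dx = 1024/5;  ∫_0^4 -6*x^3 dx = -384;  ∫_0^4 13*x^2 dx = 832/3;
    ∫_0^4 -12*x dx = -96;  ∫_0^4 4 dx = 16.
  Sum: 1024/5 − 384 + 832/3 − 96 + 16 = 272/15.
  ∫_0^4 u'(x)^2 dx = ∫_0^4 (4*x^2 - 12*x + 9) dx. Term by term:
    ∫_0^4 4*x^2 dx = 256/3;  ∫_0^4 -12*x dx = -96;  ∫_0^4 9 dx = 36.
  Sum: 256/3 − 96 + 36 = 76/3.
Adding: ||u||_{H^1}^2 = 272/15 + 76/3 = 652/15.


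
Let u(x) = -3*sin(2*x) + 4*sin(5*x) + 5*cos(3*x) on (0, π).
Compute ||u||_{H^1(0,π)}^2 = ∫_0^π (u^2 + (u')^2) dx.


||u||_{H^1(0,π)}^2 = 240 + 711*π/2

u'(x) = -15*sin(3*x) - 6*cos(2*x) + 20*cos(5*x).
Expand u² and (u')² and integrate term by term on (0, π), using: for integers n ≥ 1, ∫_0^π sin²(nx) dx = ∫_0^π cos²(nx) dx = π/2; for n ≠ n', ∫_0^π sin(nx)sin(n'x) dx = ∫_0^π cos(nx)cos(n'x) dx = 0; and by product-to-sum, ∫_0^π sin(nx)cos(n'x) dx = ½∫_0^π [sin((n+n')x) + sin((n−n')x)] dx, which is 0 when n+n' is even and 2n/(n²−n'²) when n+n' is odd (it need not vanish on (0, π)).
  u² squared terms: (-3)²·∫sin(2x)² dx = 9·π/2 = 9*π/2;  (4)²·∫sin(5x)² dx = 16·π/2 = 8*π;  (5)²·∫cos(3x)² dx = 25·π/2 = 25*π/2.
  u² cross terms: 2·(-3)·(4)·∫sin(2x)·sin(5x) dx = -24·(0) = 0;  2·(-3)·(5)·∫sin(2x)·cos(3x) dx = -30·(-4/5) = 24;  2·(4)·(5)·∫sin(5x)·cos(3x) dx = 40·(0) = 0.
  So ∫_0^π u² dx = 9*π/2 + 8*π + 25*π/2 + 0 + 24 + 0 = 24 + 25*π.
  (u')² squared terms: (-15)²·∫sin(3x)² dx = 225·π/2 = 225*π/2;  (-6)²·∫cos(2x)² dx = 36·π/2 = 18*π;  (20)²·∫cos(5x)² dx = 400·π/2 = 200*π.
  (u')² cross terms: 2·(-15)·(-6)·∫sin(3x)·cos(2x) dx = 180·(6/5) = 216;  2·(-15)·(20)·∫sin(3x)·cos(5x) dx = -600·(0) = 0;  2·(-6)·(20)·∫cos(2x)·cos(5x) dx = -240·(0) = 0.
  So ∫_0^π (u')² dx = 225*π/2 + 18*π + 200*π + 216 + 0 + 0 = 216 + 661*π/2.
||u||_{H^1}^2 = (24 + 25*π) + (216 + 661*π/2) = 240 + 711*π/2.


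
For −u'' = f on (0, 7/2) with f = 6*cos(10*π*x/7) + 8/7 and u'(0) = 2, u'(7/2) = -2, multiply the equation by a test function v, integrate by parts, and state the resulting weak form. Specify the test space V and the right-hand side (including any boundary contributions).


V = H^1(0, 7/2) (v unrestricted at boundary; u is determined up to an additive constant); weak form: ∫_0^7/2 u'v' dx = ∫_0^7/2 (6*cos(10*π*x/7) + 8/7) v dx − 2·v(7/2) − 2·v(0) for all v ∈ V.

Multiply both sides by a test function v and integrate from 0 to 7/2:
  ∫_0^7/2 −u''(x) v(x) dx = ∫_0^7/2 f(x) v(x) dx.
Integrate the LHS by parts once:
  ∫_0^7/2 −u'' v dx = −[u'(x) v(x)]_0^7/2 + ∫_0^7/2 u'(x) v'(x) dx.
Thus ∫_0^7/2 u'(x) v'(x) dx = ∫_0^7/2 f(x) v(x) dx + [u'(x) v(x)]_0^7/2.
Choose V so that boundary terms are either known or forced to vanish.
u has inhomogeneous Neumann u'(0) = 2, u'(7/2) = -2. [u' v]_0^7/2 = (-2)·v(7/2) − (2)·v(0) = − 2·v(7/2) − 2·v(0). Take V = H^1(0, 7/2); boundary term becomes part of RHS.
Weak formulation: find u (satisfying any essential BC) such that ∫_0^7/2 u'(x) v'(x) dx = ∫_0^7/2 f v dx − 2·v(7/2) − 2·v(0) for all v ∈ V (Neumann data are natural BCs: they enter the RHS as boundary terms).
Substituting f(x) = 6*cos(10*π*x/7) + 8/7, the right-hand side is ∫_0^7/2 (6*cos(10*π*x/7) + 8/7) v dx − 2·v(7/2) − 2·v(0).
Compatibility check (pure Neumann): taking v ≡ 1 ∈ V gives 0 = ∫_0^7/2 f dx + (-2) − (2), i.e. ∫_0^7/2 f dx must equal u'(0) − u'(7/2) = 4. Indeed ∫_0^7/2 (6*cos(10*π*x/7) + 8/7) dx = 4, so the data are compatible. The solution is then unique only up to an additive constant (fix it e.g. by requiring ∫_0^7/2 u dx = 0).


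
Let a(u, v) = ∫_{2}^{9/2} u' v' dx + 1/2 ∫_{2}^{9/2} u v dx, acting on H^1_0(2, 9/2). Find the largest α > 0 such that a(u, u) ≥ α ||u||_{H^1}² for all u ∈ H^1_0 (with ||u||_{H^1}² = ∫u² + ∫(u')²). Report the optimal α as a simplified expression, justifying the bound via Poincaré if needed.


α = (25 + 8*π^2)/(2*(25 + 4*π^2))

Coercivity of a(·,·) on H^1_0(2, 9/2) means a(u, u) ≥ α ||u||_{H^1}² for every u ∈ H^1_0.
The interval has length L = 5/2, and Poincaré/coercivity depend only on L. Here a(u, u) = ∫(u')² + (1/2)·∫u².
Here 0 < c = 1/2 < 1. The condition a(u,u) ≥ α||u||_{H^1}² reads (1−α)∫(u')² ≥ (α−c)∫u². Any admissible α is ≤ 1 (rapidly oscillating u have ∫u²/∫(u')² → 0), and α = 1 would force 0 ≥ (1−c)∫u², impossible since c < 1; so 1−α > 0. By the sharp Poincaré inequality on H^1_0 of an interval of length L, ∫(u')² ≥ (π/L)²∫u² with equality for the first sine mode sin(π(x−x₀)/L) (x₀ the left endpoint), so the inequality holds for all u iff (1−α)(π/L)² ≥ α − c, i.e. α ≤ ((π/L)² + c)/((π/L)² + 1) = (1 + c(L/π)²)/(1 + (L/π)²). With (π/L)² = 4*π^2/25 and c = 1/2, the largest admissible constant is α = ((π/L)² + c)/((π/L)² + 1).
Simplifying, α = (25 + 8*π^2)/(2*(25 + 4*π^2)).


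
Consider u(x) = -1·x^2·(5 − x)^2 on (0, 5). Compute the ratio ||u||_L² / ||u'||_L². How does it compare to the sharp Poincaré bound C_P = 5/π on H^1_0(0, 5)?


||u||_L² / ||u'||_L² = 5*sqrt(3)/6 < C_P = 5/π.

u(x) = -1·x^2·(5 − x)^2, so u'(x) = 2*x*(x*(5 - x) - (x - 5)^2).
u(x) = -1·x^2·(5 − x)^2 vanishes at x = 0 and x = 5, so u ∈ H^1_0(0, 5). Differentiate via the product rule and integrate the resulting polynomials term by term.
  ∫_0^5 u² dx = ∫_0^5 (x^8 - 20*x^7 + 150*x^6 - 500*x^5 + 625*x^4) dx. Term by term:
    ∫_0^5 x^8 dx = 1953125/9;  ∫_0^5 -20*x^7 dx = -1953125/2;  ∫_0^5 150*x^6 dx = 11718750/7;
    ∫_0^5 -500*x^5 dx = -3906250/3;  ∫_0^5 625*x^4 dx = 390625.
  Sum: 1953125/9 − 1953125/2 + 11718750/7 − 3906250/3 + 390625 = 390625/126.
  ∫_0^5 (u')² dx = ∫_0^5 (16*x^6 - 240*x^5 + 1300*x^4 - 3000*x^3 + 2500*x^2) dx. Term by term:
    ∫_0^5 16*x^6 dx = 1250000/7;  ∫_0^5 -240*x^5 dx = -625000;  ∫_0^5 1300*x^4 dx = 812500;
    ∫_0^5 -3000*x^3 dx = -468750;  ∫_0^5 2500*x^2 dx = 312500/3.
  Sum: 1250000/7 − 625000 + 812500 − 468750 + 312500/3 = 31250/21.
∫_0^5 u² dx = 390625/126, so ||u||_L² = 625*sqrt(14)/42.
∫_0^5 (u')² dx = 31250/21, so ||u'||_L² = 125*sqrt(42)/21.
Ratio ||u||_L² / ||u'||_L² = 5*sqrt(3)/6.
Sharp Poincaré constant on H^1_0(0, 5) is C_P = L/π = 5/π, achieved by sin(π/5·x).
A polynomial bump cannot attain the sharp Poincaré constant (only the first sine eigenfunction does), so the ratio is strictly less than C_P, consistent with ||u||_L² ≤ C_P ||u'||_L².


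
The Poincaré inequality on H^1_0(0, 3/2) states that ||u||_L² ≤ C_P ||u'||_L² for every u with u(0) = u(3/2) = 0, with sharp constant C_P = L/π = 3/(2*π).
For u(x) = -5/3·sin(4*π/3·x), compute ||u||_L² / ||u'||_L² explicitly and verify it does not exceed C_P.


||u||_L² / ||u'||_L² = 3/(4*π) < C_P = 3/(2*π).

u(x) = -5/3·sin(4*π/3·x), so u'(x) = -20*π*cos(4*π*x/3)/9.
Writing u(x) = A·sin(kπx/L) with A = -5/3 and k = 2, use ∫_0^L sin²(kπx/L) dx = L/2 and ∫_0^L cos²(kπx/L) dx = L/2.
u² = 25/9·sin²(4*π/3·x) and (u')² = 400*π^2/81·cos²(4*π/3·x), and each of sin², cos² integrates to L/2 = 3/4 over (0, 3/2).
∫_0^3/2 u² dx = 25/12, so ||u||_L² = 5*sqrt(3)/6.
∫_0^3/2 (u')² dx = 100*π^2/27, so ||u'||_L² = 10*sqrt(3)*π/9.
Ratio ||u||_L² / ||u'||_L² = 3/(4*π).
Sharp Poincaré constant on H^1_0(0, 3/2) is C_P = L/π = 3/(2*π), achieved by sin(2*π/3·x).
This is the k = 2 harmonic; the ratio L/(kπ) is strictly less than C_P = L/π, consistent with the sharp inequality ||u||_L² ≤ C_P ||u'||_L².


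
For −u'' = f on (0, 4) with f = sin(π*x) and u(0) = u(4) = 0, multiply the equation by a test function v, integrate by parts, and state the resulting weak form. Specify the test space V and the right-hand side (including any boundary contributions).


V = H^1_0(0, 4) (so v(0) = v(4) = 0); weak form: ∫_0^4 u'v' dx = ∫_0^4 (sin(π*x)) v dx for all v ∈ V.

Multiply both sides by a test function v and integrate from 0 to 4:
  ∫_0^4 −u''(x) v(x) dx = ∫_0^4 f(x) v(x) dx.
Integrate the LHS by parts once:
  ∫_0^4 −u'' v dx = −[u'(x) v(x)]_0^4 + ∫_0^4 u'(x) v'(x) dx.
Thus ∫_0^4 u'(x) v'(x) dx = ∫_0^4 f(x) v(x) dx + [u'(x) v(x)]_0^4.
Choose V so that boundary terms are either known or forced to vanish.
u is Dirichlet: u(0) = u(4) = 0. Let V = H^1_0(0, 4); then v(0) = v(4) = 0, and [u' v]_0^4 = 0.
Weak formulation: find u (satisfying any essential BC) such that ∫_0^4 u'(x) v'(x) dx = ∫_0^4 f v dx for all v ∈ V.
Substituting f(x) = sin(π*x), the right-hand side is ∫_0^4 (sin(π*x)) v dx.


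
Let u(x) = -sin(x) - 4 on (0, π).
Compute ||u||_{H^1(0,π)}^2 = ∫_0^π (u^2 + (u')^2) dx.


||u||_{H^1(0,π)}^2 = 16 + 17*π

u'(x) = -cos(x).
Expand u² and (u')² and integrate term by term on (0, π), using: for integers n ≥ 1, ∫_0^π sin²(nx) dx = ∫_0^π cos²(nx) dx = π/2; for n ≠ n', ∫_0^π sin(nx)sin(n'x) dx = ∫_0^π cos(nx)cos(n'x) dx = 0; and by product-to-sum, ∫_0^π sin(nx)cos(n'x) dx = ½∫_0^π [sin((n+n')x) + sin((n−n')x)] dx, which is 0 when n+n' is even and 2n/(n²−n'²) when n+n' is odd (it need not vanish on (0, π)). For the constant mode: ∫_0^π 1 dx = π, ∫_0^π cos(nx) dx = 0, ∫_0^π sin(nx) dx = (1−(−1)^n)/n.
  u² squared terms: (-4)²·∫1 dx = 16·π = 16*π;  (-1)²·∫sin(x)² dx = 1·π/2 = π/2.
  u² cross terms: 2·(-4)·(-1)·∫1·sin(x) dx = 8·(2) = 16.
  So ∫_0^π u² dx = 16*π + π/2 + 16 = 16 + 33*π/2.
  (u')² squared terms: (-1)²·∫cos(x)² dx = 1·π/2 = π/2.
  So ∫_0^π (u')² dx = π/2.
||u||_{H^1}^2 = (16 + 33*π/2) + (π/2) = 16 + 17*π.


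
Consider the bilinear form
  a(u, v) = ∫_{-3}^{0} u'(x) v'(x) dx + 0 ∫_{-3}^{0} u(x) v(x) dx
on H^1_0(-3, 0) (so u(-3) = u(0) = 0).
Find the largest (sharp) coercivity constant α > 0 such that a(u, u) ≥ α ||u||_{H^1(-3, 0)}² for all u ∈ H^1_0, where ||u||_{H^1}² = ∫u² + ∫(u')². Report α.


α = π^2/(9 + π^2)

Coercivity of a(·,·) on H^1_0(-3, 0) means a(u, u) ≥ α ||u||_{H^1}² for every u ∈ H^1_0.
The interval has length L = 3, and Poincaré/coercivity depend only on L. Here a(u, u) = ∫(u')² + (0)·∫u².
Here c = 0, so a(u,u) = ∫(u')² alone. The condition a(u,u) ≥ α||u||_{H^1}² reads (1−α)∫(u')² ≥ (α−c)∫u². Any admissible α is ≤ 1 (rapidly oscillating u have ∫u²/∫(u')² → 0), and α = 1 would force 0 ≥ (1−c)∫u², impossible since c < 1; so 1−α > 0. By the sharp Poincaré inequality on H^1_0 of an interval of length L, ∫(u')² ≥ (π/L)²∫u² with equality for the first sine mode sin(π(x−x₀)/L) (x₀ the left endpoint), so the inequality holds for all u iff (1−α)(π/L)² ≥ α − c, i.e. α ≤ ((π/L)² + c)/((π/L)² + 1) = (1 + c(L/π)²)/(1 + (L/π)²). (Direct route, valid since c ≤ 0: Poincaré gives c∫u² ≥ c(L/π)²∫(u')², so a(u,u) ≥ (1 + c(L/π)²)∫(u')², while ||u||_{H^1}² ≤ (1 + (L/π)²)∫(u')²; dividing yields the same α.) With (π/L)² = π^2/9 and c = 0, the largest admissible constant is α = ((π/L)² + c)/((π/L)² + 1).
Simplifying, α = π^2/(9 + π^2).


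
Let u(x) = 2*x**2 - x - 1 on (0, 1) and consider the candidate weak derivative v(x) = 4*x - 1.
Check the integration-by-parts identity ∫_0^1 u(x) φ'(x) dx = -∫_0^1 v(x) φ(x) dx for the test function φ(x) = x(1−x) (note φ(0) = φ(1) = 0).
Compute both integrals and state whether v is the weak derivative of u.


LHS = -1/6, RHS = -1/6. Yes, v = u' weakly.

u(x) = 2*x**2 - x - 1, classical derivative u'(x) = 4*x - 1.
φ(x) = x(1−x), so φ'(x) = 1 - 2*x.
Note φ(0) = φ(1) = 0, so the boundary term u·φ vanishes.
LHS = ∫_0^1 u(x) φ'(x) dx = ∫_0^1 (-4*x^3 + 4*x^2 + x - 1) dx. Term by term:
  ∫_0^1 -4*x^3 dx = -1;  ∫_0^1 4*x^2 dx = 4/3;  ∫_0^1 x dx = 1/2;
  ∫_0^1 -1 dx = -1.
Sum: -1 + 4/3 + 1/2 − 1 = -1/6.
So LHS = -1/6.
∫_0^1 v(x) φ(x) dx = ∫_0^1 (-4*x^3 + 5*x^2 - x) dx. Term by term:
  ∫_0^1 -4*x^3 dx = -1;  ∫_0^1 5*x^2 dx = 5/3;  ∫_0^1 -x dx = -1/2.
Sum: -1 + 5/3 − 1/2 = 1/6.
So RHS = -∫_0^1 v(x) φ(x) dx = -1/6.
LHS = RHS, so the identity holds for this test φ.
Moreover u is smooth here and v(x) = u'(x) = 4*x - 1 pointwise, so the identity holds for every test function. Hence v is the weak derivative of u.


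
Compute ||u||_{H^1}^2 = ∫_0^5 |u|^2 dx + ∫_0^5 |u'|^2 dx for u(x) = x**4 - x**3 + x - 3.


||u||_{H^1}^2 = 64103075/252

The H^1 norm (squared) on an interval (0, L) is
  ||u||_{H^1}^2 = ∫_0^L u(x)^2 dx + ∫_0^L u'(x)^2 dx.
Compute u'(x) = 4*x**3 - 3*x**2 + 1.
Then u(x)^2 = x**8 - 2*x**7 + x**6 + 2*x**5 - 8*x**4 + 6*x**3 + x**2 - 6*x + 9 and u'(x)^2 = 16*x**6 - 24*x**5 + 9*x**4 + 8*x**3 - 6*x**2 + 1.
Integrate each monomial from 0 to 5 using ∫_0^5 c·x^n dx = c·5^(n+1)/(n+1):
  ∫_0^5 u(x)^2 dx = ∫_0^5 (x^8 - 2*x^7 + x^6 + 2*x^5 - 8*x^4 + 6*x^3 + x^2 - 6*x + 9) dx. Term by term:
    ∫_0^5 x^8 dx = 1953125/9;  ∫_0^5 -2*x^7 dx = -390625/4;  ∫_0^5 x^6 dx = 78125/7;
    ∫_0^5 2*x^5 dx = 15625/3;  ∫_0^5 -8*x^4 dx = -5000;  ∫_0^5 6*x^3 dx = 1875/2;
    ∫_0^5 x^2 dx = 125/3;  ∫_0^5 -6*x dx = -75;  ∫_0^5 9 dx = 45.
  Sum: 1953125/9 − 390625/4 + 78125/7 + 15625/3 − 5000 + 1875/2 + 125/3 − 75 + 45 = 33182315/252.
  ∫_0^5 u'(x)^2 dx = ∫_0^5 (16*x^6 - 24*x^5 + 9*x^4 + 8*x^3 - 6*x^2 + 1) dx. Term by term:
    ∫_0^5 16*x^6 dx = 1250000/7;  ∫_0^5 -24*x^5 dx = -62500;  ∫_0^5 9*x^4 dx = 5625;
    ∫_0^5 8*x^3 dx = 1250;  ∫_0^5 -6*x^2 dx = -250;  ∫_0^5 1 dx = 5.
  Sum: 1250000/7 − 62500 + 5625 + 1250 − 250 + 5 = 858910/7.
Adding: ||u||_{H^1}^2 = 33182315/252 + 858910/7 = 64103075/252.


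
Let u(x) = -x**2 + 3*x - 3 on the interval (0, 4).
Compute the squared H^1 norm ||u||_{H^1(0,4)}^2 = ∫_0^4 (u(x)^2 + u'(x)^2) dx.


||u||_{H^1}^2 = 872/15

The H^1 norm (squared) on an interval (0, L) is
  ||u||_{H^1}^2 = ∫_0^L u(x)^2 dx + ∫_0^L u'(x)^2 dx.
Compute u'(x) = 3 - 2*x.
Then u(x)^2 = x**4 - 6*x**3 + 15*x**2 - 18*x + 9 and u'(x)^2 = 4*x**2 - 12*x + 9.
Integrate each monomial from 0 to 4 using ∫_0^4 c·x^n dx = c·4^(n+1)/(n+1):
  ∫_0^4 u(x)^2 dx = ∫_0^4 (x^4 - 6*x^3 + 15*x^2 - 18*x + 9) dx. Term by term:
    ∫_0^4 x^4 dx = 1024/5;  ∫_0^4 -6*x^3 dx = -384;  ∫_0^4 15*x^2 dx = 320;
    ∫_0^4 -18*x dx = -144;  ∫_0^4 9 dx = 36.
  Sum: 1024/5 − 384 + 320 − 144 + 36 = 164/5.
  ∫_0^4 u'(x)^2 dx = ∫_0^4 (4*x^2 - 12*x + 9) dx. Term by term:
    ∫_0^4 4*x^2 dx = 256/3;  ∫_0^4 -12*x dx = -96;  ∫_0^4 9 dx = 36.
  Sum: 256/3 − 96 + 36 = 76/3.
Adding: ||u||_{H^1}^2 = 164/5 + 76/3 = 872/15.


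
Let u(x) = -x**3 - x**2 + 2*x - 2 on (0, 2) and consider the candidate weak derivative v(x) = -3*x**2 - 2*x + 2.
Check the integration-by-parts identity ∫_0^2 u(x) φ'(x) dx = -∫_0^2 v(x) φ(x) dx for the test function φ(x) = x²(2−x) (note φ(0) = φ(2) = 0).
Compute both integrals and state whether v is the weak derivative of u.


LHS = 104/15, RHS = 104/15. Yes, v = u' weakly.

u(x) = -x**3 - x**2 + 2*x - 2, classical derivative u'(x) = -3*x**2 - 2*x + 2.
φ(x) = x²(2−x), so φ'(x) = x*(4 - 3*x).
Note φ(0) = φ(2) = 0, so the boundary term u·φ vanishes.
LHS = ∫_0^2 u(x) φ'(x) dx = ∫_0^2 (3*x^5 - x^4 - 10*x^3 + 14*x^2 - 8*x) dx. Term by term:
  ∫_0^2 3*x^5 dx = 32;  ∫_0^2 -x^4 dx = -32/5;  ∫_0^2 -10*x^3 dx = -40;
  ∫_0^2 14*x^2 dx = 112/3;  ∫_0^2 -8*x dx = -16.
Sum: 32 − 32/5 − 40 + 112/3 − 16 = 104/15.
So LHS = 104/15.
∫_0^2 v(x) φ(x) dx = ∫_0^2 (3*x^5 - 4*x^4 - 6*x^3 + 4*x^2) dx. Term by term:
  ∫_0^2 3*x^5 dx = 32;  ∫_0^2 -4*x^4 dx = -128/5;  ∫_0^2 -6*x^3 dx = -24;
  ∫_0^2 4*x^2 dx = 32/3.
Sum: 32 − 128/5 − 24 + 32/3 = -104/15.
So RHS = -∫_0^2 v(x) φ(x) dx = 104/15.
LHS = RHS, so the identity holds for this test φ.
Moreover u is smooth here and v(x) = u'(x) = -3*x**2 - 2*x + 2 pointwise, so the identity holds for every test function. Hence v is the weak derivative of u.


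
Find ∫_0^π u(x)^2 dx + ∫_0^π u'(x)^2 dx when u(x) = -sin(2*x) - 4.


||u||_{H^1(0,π)}^2 = 37*π/2

u'(x) = -2*cos(2*x).
Expand u² and (u')² and integrate term by term on (0, π), using: for integers n ≥ 1, ∫_0^π sin²(nx) dx = ∫_0^π cos²(nx) dx = π/2; for n ≠ n', ∫_0^π sin(nx)sin(n'x) dx = ∫_0^π cos(nx)cos(n'x) dx = 0; and by product-to-sum, ∫_0^π sin(nx)cos(n'x) dx = ½∫_0^π [sin((n+n')x) + sin((n−n')x)] dx, which is 0 when n+n' is even and 2n/(n²−n'²) when n+n' is odd (it need not vanish on (0, π)). For the constant mode: ∫_0^π 1 dx = π, ∫_0^π cos(nx) dx = 0, ∫_0^π sin(nx) dx = (1−(−1)^n)/n.
  u² squared terms: (-4)²·∫1 dx = 16·π = 16*π;  (-1)²·∫sin(2x)² dx = 1·π/2 = π/2.
  u² cross terms: 2·(-4)·(-1)·∫1·sin(2x) dx = 8·(0) = 0.
  So ∫_0^π u² dx = 16*π + π/2 + 0 = 33*π/2.
  (u')² squared terms: (-2)²·∫cos(2x)² dx = 4·π/2 = 2*π.
  So ∫_0^π (u')² dx = 2*π.
||u||_{H^1}^2 = (33*π/2) + (2*π) = 37*π/2.


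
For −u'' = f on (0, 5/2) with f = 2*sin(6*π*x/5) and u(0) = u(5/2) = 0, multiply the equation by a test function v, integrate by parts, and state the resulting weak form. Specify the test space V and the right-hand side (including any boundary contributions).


V = H^1_0(0, 5/2) (so v(0) = v(5/2) = 0); weak form: ∫_0^5/2 u'v' dx = ∫_0^5/2 (2*sin(6*π*x/5)) v dx for all v ∈ V.

Multiply both sides by a test function v and integrate from 0 to 5/2:
  ∫_0^5/2 −u''(x) v(x) dx = ∫_0^5/2 f(x) v(x) dx.
Integrate the LHS by parts once:
  ∫_0^5/2 −u'' v dx = −[u'(x) v(x)]_0^5/2 + ∫_0^5/2 u'(x) v'(x) dx.
Thus ∫_0^5/2 u'(x) v'(x) dx = ∫_0^5/2 f(x) v(x) dx + [u'(x) v(x)]_0^5/2.
Choose V so that boundary terms are either known or forced to vanish.
u is Dirichlet: u(0) = u(5/2) = 0. Let V = H^1_0(0, 5/2); then v(0) = v(5/2) = 0, and [u' v]_0^5/2 = 0.
Weak formulation: find u (satisfying any essential BC) such that ∫_0^5/2 u'(x) v'(x) dx = ∫_0^5/2 f v dx for all v ∈ V.
Substituting f(x) = 2*sin(6*π*x/5), the right-hand side is ∫_0^5/2 (2*sin(6*π*x/5)) v dx.


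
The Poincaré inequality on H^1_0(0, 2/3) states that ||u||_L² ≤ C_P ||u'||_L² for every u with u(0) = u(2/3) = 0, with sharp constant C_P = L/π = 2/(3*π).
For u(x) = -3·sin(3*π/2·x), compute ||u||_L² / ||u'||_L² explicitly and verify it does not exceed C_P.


||u||_L² / ||u'||_L² = 2/(3*π) = C_P.

u(x) = -3·sin(3*π/2·x), so u'(x) = -9*π*cos(3*π*x/2)/2.
Writing u(x) = A·sin(kπx/L) with A = -3 and k = 1, use ∫_0^L sin²(kπx/L) dx = L/2 and ∫_0^L cos²(kπx/L) dx = L/2.
u² = 9·sin²(3*π/2·x) and (u')² = 81*π^2/4·cos²(3*π/2·x), and each of sin², cos² integrates to L/2 = 1/3 over (0, 2/3).
∫_0^2/3 u² dx = 3, so ||u||_L² = sqrt(3).
∫_0^2/3 (u')² dx = 27*π^2/4, so ||u'||_L² = 3*sqrt(3)*π/2.
Ratio ||u||_L² / ||u'||_L² = 2/(3*π).
Sharp Poincaré constant on H^1_0(0, 2/3) is C_P = L/π = 2/(3*π), achieved by sin(3*π/2·x).
This is the k = 1 eigenfunction (up to amplitude), so the ratio equals the sharp Poincaré constant exactly.


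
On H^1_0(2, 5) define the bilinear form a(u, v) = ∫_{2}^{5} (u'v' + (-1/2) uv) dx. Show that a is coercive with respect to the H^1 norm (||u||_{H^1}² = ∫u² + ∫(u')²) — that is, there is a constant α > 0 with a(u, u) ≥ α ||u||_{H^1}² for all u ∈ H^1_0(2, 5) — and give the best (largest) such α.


α = (-9/2 + π^2)/(9 + π^2)

Coercivity of a(·,·) on H^1_0(2, 5) means a(u, u) ≥ α ||u||_{H^1}² for every u ∈ H^1_0.
The interval has length L = 3, and Poincaré/coercivity depend only on L. Here a(u, u) = ∫(u')² + (-1/2)·∫u².
Here c = -1/2 < 0 with |c| < (π/L)² = π^2/9, so coercivity still holds. The condition a(u,u) ≥ α||u||_{H^1}² reads (1−α)∫(u')² ≥ (α−c)∫u². Any admissible α is ≤ 1 (rapidly oscillating u have ∫u²/∫(u')² → 0), and α = 1 would force 0 ≥ (1−c)∫u², impossible since c < 1; so 1−α > 0. By the sharp Poincaré inequality on H^1_0 of an interval of length L, ∫(u')² ≥ (π/L)²∫u² with equality for the first sine mode sin(π(x−x₀)/L) (x₀ the left endpoint), so the inequality holds for all u iff (1−α)(π/L)² ≥ α − c, i.e. α ≤ ((π/L)² + c)/((π/L)² + 1) = (1 + c(L/π)²)/(1 + (L/π)²). (Direct route, valid since c ≤ 0: Poincaré gives c∫u² ≥ c(L/π)²∫(u')², so a(u,u) ≥ (1 + c(L/π)²)∫(u')², while ||u||_{H^1}² ≤ (1 + (L/π)²)∫(u')²; dividing yields the same α.) With (π/L)² = π^2/9 and c = -1/2, the largest admissible constant is α = ((π/L)² + c)/((π/L)² + 1).
Simplifying, α = (-9/2 + π^2)/(9 + π^2).


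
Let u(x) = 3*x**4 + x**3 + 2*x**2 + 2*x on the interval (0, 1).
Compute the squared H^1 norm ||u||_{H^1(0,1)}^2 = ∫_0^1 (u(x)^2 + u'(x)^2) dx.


||u||_{H^1}^2 = 43727/420

The H^1 norm (squared) on an interval (0, L) is
  ||u||_{H^1}^2 = ∫_0^L u(x)^2 dx + ∫_0^L u'(x)^2 dx.
Compute u'(x) = 12*x**3 + 3*x**2 + 4*x + 2.
Then u(x)^2 = 9*x**8 + 6*x**7 + 13*x**6 + 16*x**5 + 8*x**4 + 8*x**3 + 4*x**2 and u'(x)^2 = 144*x**6 + 72*x**5 + 105*x**4 + 72*x**3 + 28*x**2 + 16*x + 4.
Integrate each monomial from 0 to 1 using ∫_0^1 c·x^n dx = c·1^(n+1)/(n+1):
  ∫_0^1 u(x)^2 dx = ∫_0^1 (9*x^8 + 6*x^7 + 13*x^6 + 16*x^5 + 8*x^4 + 8*x^3 + 4*x^2) dx. Term by term:
    ∫_0^1 9*x^8 dx = 1;  ∫_0^1 6*x^7 dx = 3/4;  ∫_0^1 13*x^6 dx = 13/7;
    ∫_0^1 16*x^5 dx = 8/3;  ∫_0^1 8*x^4 dx = 8/5;  ∫_0^1 8*x^3 dx = 2;
    ∫_0^1 4*x^2 dx = 4/3.
  Sum: 1 + 3/4 + 13/7 + 8/3 + 8/5 + 2 + 4/3 = 1569/140.
  ∫_0^1 u'(x)^2 dx = ∫_0^1 (144*x^6 + 72*x^5 + 105*x^4 + 72*x^3 + 28*x^2 + 16*x + 4) dx. Term by term:
    ∫_0^1 144*x^6 dx = 144/7;  ∫_0^1 72*x^5 dx = 12;  ∫_0^1 105*x^4 dx = 21;
    ∫_0^1 72*x^3 dx = 18;  ∫_0^1 28*x^2 dx = 28/3;  ∫_0^1 16*x dx = 8;
    ∫_0^1 4 dx = 4.
  Sum: 144/7 + 12 + 21 + 18 + 28/3 + 8 + 4 = 1951/21.
Adding: ||u||_{H^1}^2 = 1569/140 + 1951/21 = 43727/420.


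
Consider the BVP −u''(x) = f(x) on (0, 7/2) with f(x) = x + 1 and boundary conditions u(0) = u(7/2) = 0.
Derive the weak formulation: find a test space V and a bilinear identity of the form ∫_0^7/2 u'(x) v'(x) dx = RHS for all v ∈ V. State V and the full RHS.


V = H^1_0(0, 7/2) (so v(0) = v(7/2) = 0); weak form: ∫_0^7/2 u'v' dx = ∫_0^7/2 (x + 1) v dx for all v ∈ V.

Multiply both sides by a test function v and integrate from 0 to 7/2:
  ∫_0^7/2 −u''(x) v(x) dx = ∫_0^7/2 f(x) v(x) dx.
Integrate the LHS by parts once:
  ∫_0^7/2 −u'' v dx = −[u'(x) v(x)]_0^7/2 + ∫_0^7/2 u'(x) v'(x) dx.
Thus ∫_0^7/2 u'(x) v'(x) dx = ∫_0^7/2 f(x) v(x) dx + [u'(x) v(x)]_0^7/2.
Choose V so that boundary terms are either known or forced to vanish.
u is Dirichlet: u(0) = u(7/2) = 0. Let V = H^1_0(0, 7/2); then v(0) = v(7/2) = 0, and [u' v]_0^7/2 = 0.
Weak formulation: find u (satisfying any essential BC) such that ∫_0^7/2 u'(x) v'(x) dx = ∫_0^7/2 f v dx for all v ∈ V.
Substituting f(x) = x + 1, the right-hand side is ∫_0^7/2 (x + 1) v dx.


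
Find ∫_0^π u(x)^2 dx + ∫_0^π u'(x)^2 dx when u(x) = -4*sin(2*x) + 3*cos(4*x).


||u||_{H^1(0,π)}^2 = 233*π/2

u'(x) = -12*sin(4*x) - 8*cos(2*x).
Expand u² and (u')² and integrate term by term on (0, π), using: for integers n ≥ 1, ∫_0^π sin²(nx) dx = ∫_0^π cos²(nx) dx = π/2; for n ≠ n', ∫_0^π sin(nx)sin(n'x) dx = ∫_0^π cos(nx)cos(n'x) dx = 0; and by product-to-sum, ∫_0^π sin(nx)cos(n'x) dx = ½∫_0^π [sin((n+n')x) + sin((n−n')x)] dx, which is 0 when n+n' is even and 2n/(n²−n'²) when n+n' is odd (it need not vanish on (0, π)).
  u² squared terms: (-4)²·∫sin(2x)² dx = 16·π/2 = 8*π;  (3)²·∫cos(4x)² dx = 9·π/2 = 9*π/2.
  u² cross terms: 2·(-4)·(3)·∫sin(2x)·cos(4x) dx = -24·(0) = 0.
  So ∫_0^π u² dx = 8*π + 9*π/2 + 0 = 25*π/2.
  (u')² squared terms: (-12)²·∫sin(4x)² dx = 144·π/2 = 72*π;  (-8)²·∫cos(2x)² dx = 64·π/2 = 32*π.
  (u')² cross terms: 2·(-12)·(-8)·∫sin(4x)·cos(2x) dx = 192·(0) = 0.
  So ∫_0^π (u')² dx = 72*π + 32*π + 0 = 104*π.
||u||_{H^1}^2 = (25*π/2) + (104*π) = 233*π/2.


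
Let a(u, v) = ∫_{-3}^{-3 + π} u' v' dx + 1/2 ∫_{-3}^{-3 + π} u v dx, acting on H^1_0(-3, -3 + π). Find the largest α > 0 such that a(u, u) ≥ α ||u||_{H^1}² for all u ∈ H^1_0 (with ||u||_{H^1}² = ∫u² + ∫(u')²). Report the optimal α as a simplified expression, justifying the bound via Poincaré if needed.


α = 3/4

Coercivity of a(·,·) on H^1_0(-3, -3 + π) means a(u, u) ≥ α ||u||_{H^1}² for every u ∈ H^1_0.
The interval has length L = π, and Poincaré/coercivity depend only on L. Here a(u, u) = ∫(u')² + (1/2)·∫u².
Here 0 < c = 1/2 < 1. The condition a(u,u) ≥ α||u||_{H^1}² reads (1−α)∫(u')² ≥ (α−c)∫u². Any admissible α is ≤ 1 (rapidly oscillating u have ∫u²/∫(u')² → 0), and α = 1 would force 0 ≥ (1−c)∫u², impossible since c < 1; so 1−α > 0. By the sharp Poincaré inequality on H^1_0 of an interval of length L, ∫(u')² ≥ (π/L)²∫u² with equality for the first sine mode sin(π(x−x₀)/L) (x₀ the left endpoint), so the inequality holds for all u iff (1−α)(π/L)² ≥ α − c, i.e. α ≤ ((π/L)² + c)/((π/L)² + 1) = (1 + c(L/π)²)/(1 + (L/π)²). With (π/L)² = 1 and c = 1/2, the largest admissible constant is α = ((π/L)² + c)/((π/L)² + 1).
Simplifying, α = 3/4.


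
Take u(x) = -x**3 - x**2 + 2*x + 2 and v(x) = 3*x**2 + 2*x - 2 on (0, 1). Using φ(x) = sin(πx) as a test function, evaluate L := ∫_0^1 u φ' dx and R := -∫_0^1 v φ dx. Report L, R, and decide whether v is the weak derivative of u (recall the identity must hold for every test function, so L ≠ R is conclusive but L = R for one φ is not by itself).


LHS = (-12 + π^2)/π^3, RHS = (12 - π^2)/π^3. No, v is not the weak derivative of u.

u(x) = -x**3 - x**2 + 2*x + 2, classical derivative u'(x) = -3*x**2 - 2*x + 2.
φ(x) = sin(πx), so φ'(x) = π*cos(π*x).
Note φ(0) = φ(1) = 0, so the boundary term u·φ vanishes.
LHS = ∫_0^1 u(x) φ'(x) dx = ∫_0^1 (-π*x^3*cos(π*x) - π*x^2*cos(π*x) + 2*π*x*cos(π*x) + 2*π*cos(π*x)) dx. Term by term:
  ∫_0^1 2*π*cos(π*x) dx = 0;  ∫_0^1 -π*x^2*cos(π*x) dx = 2/π;  ∫_0^1 -π*x^3*cos(π*x) dx = -12/π^3 + 3/π;
  ∫_0^1 2*π*x*cos(π*x) dx = -4/π.
Sum: 0 + 2/π + -12/π^3 + 3/π − 4/π = (-12 + π^2)/π^3.
So LHS = (-12 + π^2)/π^3.
∫_0^1 v(x) φ(x) dx = ∫_0^1 (3*x^2*sin(π*x) + 2*x*sin(π*x) - 2*sin(π*x)) dx. Term by term:
  ∫_0^1 -2*sin(π*x) dx = -4/π;  ∫_0^1 2*x*sin(π*x) dx = 2/π;  ∫_0^1 3*x^2*sin(π*x) dx = -12/π^3 + 3/π.
Sum: -4/π + 2/π + -12/π^3 + 3/π = (-12 + π^2)/π^3.
So RHS = -∫_0^1 v(x) φ(x) dx = (12 - π^2)/π^3.
LHS − RHS = -24/π^3 + 2/π ≠ 0, so the identity fails.
(For a valid weak derivative the identity must hold for EVERY test function, in particular this one. The failure shows v is NOT the weak derivative of u.)
Correct weak derivative would be u'(x) = -3*x**2 - 2*x + 2.


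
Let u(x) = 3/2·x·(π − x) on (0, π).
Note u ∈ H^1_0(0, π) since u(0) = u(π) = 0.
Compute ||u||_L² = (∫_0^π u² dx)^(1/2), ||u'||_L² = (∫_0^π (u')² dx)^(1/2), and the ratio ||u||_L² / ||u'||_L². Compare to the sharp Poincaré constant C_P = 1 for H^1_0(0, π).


||u||_L² / ||u'||_L² = sqrt(10)*π/10 < C_P = 1.

u(x) = 3/2·x·(π − x), so u'(x) = -3*x + 3*π/2.
u(x) = 3/2·x·(π − x) vanishes at x = 0 and x = π, so u ∈ H^1_0(0, π). Differentiate via the product rule and integrate the resulting polynomials term by term.
  ∫_0^π u² dx = ∫_0^π (9*x^4/4 - 9*π*x^3/2 + 9*π^2*x^2/4) dx. Term by term:
    ∫_0^π 9*x^4/4 dx = 9*π^5/20;  ∫_0^π -9*π*x^3/2 dx = -9*π^5/8;  ∫_0^π 9*π^2*x^2/4 dx = 3*π^5/4.
  Sum: 9*π^5/20 − 9*π^5/8 + 3*π^5/4 = 3*π^5/40.
  ∫_0^π (u')² dx = ∫_0^π (9*x^2 - 9*π*x + 9*π^2/4) dx. Term by term:
    ∫_0^π 9*x^2 dx = 3*π^3;  ∫_0^π -9*π*x dx = -9*π^3/2;  ∫_0^π 9*π^2/4 dx = 9*π^3/4.
  Sum: 3*π^3 − 9*π^3/2 + 9*π^3/4 = 3*π^3/4.
∫_0^π u² dx = 3*π^5/40, so ||u||_L² = sqrt(30)*π^(5/2)/20.
∫_0^π (u')² dx = 3*π^3/4, so ||u'||_L² = sqrt(3)*π^(3/2)/2.
Ratio ||u||_L² / ||u'||_L² = sqrt(10)*π/10.
Sharp Poincaré constant on H^1_0(0, π) is C_P = L/π = 1, achieved by sin(x).
A polynomial bump cannot attain the sharp Poincaré constant (only the first sine eigenfunction does), so the ratio is strictly less than C_P, consistent with ||u||_L² ≤ C_P ||u'||_L².
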